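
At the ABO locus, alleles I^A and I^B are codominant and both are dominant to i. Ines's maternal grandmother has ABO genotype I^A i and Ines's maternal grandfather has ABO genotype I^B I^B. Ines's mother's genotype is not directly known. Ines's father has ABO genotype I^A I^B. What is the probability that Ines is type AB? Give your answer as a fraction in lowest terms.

3/8

Ines's mother's ABO genotype from I^A i × I^B I^B: 1/2 I^A I^B, 1/2 I^B i.
Crossing each possibility with the father I^A I^B and summing P(type AB): 1/2·1/2 + 1/2·1/4 = 3/8.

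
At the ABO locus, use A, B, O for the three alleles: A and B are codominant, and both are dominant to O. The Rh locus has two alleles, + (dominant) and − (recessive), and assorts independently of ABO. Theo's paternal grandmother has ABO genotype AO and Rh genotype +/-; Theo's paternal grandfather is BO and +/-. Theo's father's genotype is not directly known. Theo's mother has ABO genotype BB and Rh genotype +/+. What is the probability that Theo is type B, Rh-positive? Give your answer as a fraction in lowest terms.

3/4

Theo's father's ABO genotype from AO × BO: 1/4 AB, 1/4 AO, 1/4 BO, 1/4 OO.
Crossing each possibility with the mother BB and summing P(type B): 1/4·1/2 + 1/4·1/2 + 1/4·1 + 1/4·1 = 3/4.
Similarly for Rh via the father's Rh distribution: P(Rh+) = 1.
Independent loci: 3/4 × 1 = 3/4.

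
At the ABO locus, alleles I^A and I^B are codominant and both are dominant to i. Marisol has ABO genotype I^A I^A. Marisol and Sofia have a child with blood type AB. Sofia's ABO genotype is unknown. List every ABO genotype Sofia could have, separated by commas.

I^A I^B, I^B I^B, I^B i

For each candidate genotype of Sofia, check whether crossing it with I^A I^A can produce every observed child phenotype.
  I^A I^A → possible child types {A} ✗
  I^A I^B → possible child types {A, AB} ✓
  I^A i → possible child types {A} ✗
  I^B I^B → possible child types {AB} ✓
  I^B i → possible child types {A, AB} ✓
  i i → possible child types {A} ✗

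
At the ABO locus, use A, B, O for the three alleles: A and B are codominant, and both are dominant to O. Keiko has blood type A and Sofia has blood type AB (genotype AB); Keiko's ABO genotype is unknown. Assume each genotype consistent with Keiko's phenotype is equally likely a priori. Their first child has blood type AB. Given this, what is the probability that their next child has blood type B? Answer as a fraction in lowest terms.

Possible genotypes: Keiko ∈ {AA, AO}; Sofia ∈ {AB}.
Weight each parental genotype pair by prior × P(type-AB child):
  AA × AB: posterior weight 2/3; P(next child type B) = 0.
  AO × AB: posterior weight 1/3; P(next child type B) = 1/4.
Weighted sum = 1/12.

1/12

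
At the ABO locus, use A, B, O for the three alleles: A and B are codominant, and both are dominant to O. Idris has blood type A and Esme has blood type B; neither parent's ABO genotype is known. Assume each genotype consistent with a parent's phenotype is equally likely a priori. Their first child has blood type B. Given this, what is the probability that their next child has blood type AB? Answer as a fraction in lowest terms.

Possible genotypes: Idris ∈ {AA, AO}; Esme ∈ {BB, BO}.
Weight each parental genotype pair by prior × P(type-B child):
  AO × BB: posterior weight 2/3; P(next child type AB) = 1/2.
  AO × BO: posterior weight 1/3; P(next child type AB) = 1/4.
Weighted sum = 5/12.

5/12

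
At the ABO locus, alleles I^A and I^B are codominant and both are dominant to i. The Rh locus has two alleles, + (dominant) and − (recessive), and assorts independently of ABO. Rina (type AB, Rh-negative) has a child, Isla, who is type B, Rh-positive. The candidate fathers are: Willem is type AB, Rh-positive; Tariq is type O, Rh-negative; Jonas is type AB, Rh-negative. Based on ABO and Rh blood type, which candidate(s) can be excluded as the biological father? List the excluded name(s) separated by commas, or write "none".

Tariq, Jonas

A candidate is excluded only if no genotype consistent with his phenotype could produce a type B, Rh-positive child with a type AB, Rh-negative mother.
Tariq (type O, Rh-): no genotype consistent with that phenotype can produce a type-B Rh+ child with a type-AB mother.
Jonas (type AB, Rh-): no genotype consistent with that phenotype can produce a type-B Rh+ child with a type-AB mother.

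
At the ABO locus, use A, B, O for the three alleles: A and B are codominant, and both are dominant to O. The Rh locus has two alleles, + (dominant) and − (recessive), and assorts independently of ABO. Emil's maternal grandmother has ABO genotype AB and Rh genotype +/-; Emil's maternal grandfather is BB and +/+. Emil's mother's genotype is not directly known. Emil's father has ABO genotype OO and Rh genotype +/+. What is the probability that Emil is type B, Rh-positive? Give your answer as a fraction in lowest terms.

3/4

Emil's mother's ABO genotype from AB × BB: 1/2 AB, 1/2 BB.
Crossing each possibility with the father OO and summing P(type B): 1/2·1/2 + 1/2·1 = 3/4.
Similarly for Rh via the mother's Rh distribution: P(Rh+) = 1.
Independent loci: 3/4 × 1 = 3/4.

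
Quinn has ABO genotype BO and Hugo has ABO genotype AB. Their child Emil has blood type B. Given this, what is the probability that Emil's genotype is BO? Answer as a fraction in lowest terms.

1/2

Cross BO × AB → 1/4 AB, 1/4 AO, 1/4 BB, 1/4 BO.
Type-B genotypes among offspring: BB (1/4), BO (1/4); total 1/2.
P(BO | type B) = (1/4) / (1/2) = 1/2.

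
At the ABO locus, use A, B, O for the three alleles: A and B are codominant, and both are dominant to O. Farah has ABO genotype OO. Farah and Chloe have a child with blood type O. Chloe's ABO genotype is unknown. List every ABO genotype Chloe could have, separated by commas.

AO, BO, OO

For each candidate genotype of Chloe, check whether crossing it with OO can produce every observed child phenotype.
  AA → possible child types {A} ✗
  AB → possible child types {A, B} ✗
  AO → possible child types {O, A} ✓
  BB → possible child types {B} ✗
  BO → possible child types {O, B} ✓
  OO → possible child types {O} ✓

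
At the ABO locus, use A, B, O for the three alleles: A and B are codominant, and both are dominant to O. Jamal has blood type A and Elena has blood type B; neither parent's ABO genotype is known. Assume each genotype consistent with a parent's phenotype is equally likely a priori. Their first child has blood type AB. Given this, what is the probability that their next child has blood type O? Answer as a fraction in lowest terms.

Possible genotypes: Jamal ∈ {AA, AO}; Elena ∈ {BB, BO}.
Weight each parental genotype pair by prior × P(type-AB child):
  AA × BB: posterior weight 4/9; P(next child type O) = 0.
  AA × BO: posterior weight 2/9; P(next child type O) = 0.
  AO × BB: posterior weight 2/9; P(next child type O) = 0.
  AO × BO: posterior weight 1/9; P(next child type O) = 1/4.
Weighted sum = 1/36.

1/36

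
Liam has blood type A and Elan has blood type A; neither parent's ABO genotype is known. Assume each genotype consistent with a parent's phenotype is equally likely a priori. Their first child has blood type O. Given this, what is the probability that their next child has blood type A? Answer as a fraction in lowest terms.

3/4

Possible genotypes: Liam ∈ {I^A I^A, I^A i}; Elan ∈ {I^A I^A, I^A i}.
Weight each parental genotype pair by prior × P(type-O child):
  I^A i × I^A i: posterior weight 1; P(next child type A) = 3/4.
Weighted sum = 3/4.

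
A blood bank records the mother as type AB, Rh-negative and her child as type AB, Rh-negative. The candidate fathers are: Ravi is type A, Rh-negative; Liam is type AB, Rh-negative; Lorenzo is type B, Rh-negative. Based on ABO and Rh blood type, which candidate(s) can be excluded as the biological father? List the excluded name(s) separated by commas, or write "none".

none

A candidate is excluded only if no genotype consistent with his phenotype could produce a type AB, Rh-negative child with a type AB, Rh-negative mother.
Every candidate has at least one consistent genotype combination, so none can be excluded.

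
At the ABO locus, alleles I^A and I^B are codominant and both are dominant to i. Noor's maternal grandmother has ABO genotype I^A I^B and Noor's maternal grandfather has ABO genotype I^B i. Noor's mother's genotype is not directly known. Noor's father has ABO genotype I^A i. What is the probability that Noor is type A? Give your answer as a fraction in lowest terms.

3/8

Noor's mother's ABO genotype from I^A I^B × I^B i: 1/4 I^A I^B, 1/4 I^A i, 1/4 I^B I^B, 1/4 I^B i.
Crossing each possibility with the father I^A i and summing P(type A): 1/4·1/2 + 1/4·3/4 + 1/4·0 + 1/4·1/4 = 3/8.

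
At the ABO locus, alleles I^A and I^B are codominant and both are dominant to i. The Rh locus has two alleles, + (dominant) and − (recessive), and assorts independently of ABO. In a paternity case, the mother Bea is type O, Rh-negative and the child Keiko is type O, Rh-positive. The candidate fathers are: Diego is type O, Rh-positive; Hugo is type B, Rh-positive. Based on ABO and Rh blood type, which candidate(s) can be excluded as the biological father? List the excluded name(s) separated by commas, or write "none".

A candidate is excluded only if no genotype consistent with his phenotype could produce a type O, Rh-positive child with a type O, Rh-negative mother.
Every candidate has at least one consistent genotype combination, so none can be excluded.

none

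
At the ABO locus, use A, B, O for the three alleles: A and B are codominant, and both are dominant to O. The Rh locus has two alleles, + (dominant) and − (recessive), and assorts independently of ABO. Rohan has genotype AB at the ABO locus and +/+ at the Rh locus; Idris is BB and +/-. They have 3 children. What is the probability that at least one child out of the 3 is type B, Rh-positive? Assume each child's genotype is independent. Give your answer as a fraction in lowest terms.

7/8

ABO cross AB × BB → 1/2 B, 1/2 AB.
Rh cross +/+ × +/- → 1 Rh+; so P(type B, Rh-positive) = 1/2 × 1 = 1/2 per child.
P(none) = (1/2)^3 = 1/8; P(at least one) = 1 − 1/8 = 7/8.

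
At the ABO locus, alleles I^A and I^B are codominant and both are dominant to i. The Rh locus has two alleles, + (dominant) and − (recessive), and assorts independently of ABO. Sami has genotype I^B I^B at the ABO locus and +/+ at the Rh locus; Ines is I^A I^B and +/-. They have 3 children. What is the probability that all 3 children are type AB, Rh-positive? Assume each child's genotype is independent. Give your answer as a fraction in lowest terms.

1/8

ABO cross I^B I^B × I^A I^B → 1/2 B, 1/2 AB.
Rh cross +/+ × +/- → 1 Rh+; so P(type AB, Rh-positive) = 1/2 × 1 = 1/2 per child.
All 3 independent: (1/2)^3 = 1/8.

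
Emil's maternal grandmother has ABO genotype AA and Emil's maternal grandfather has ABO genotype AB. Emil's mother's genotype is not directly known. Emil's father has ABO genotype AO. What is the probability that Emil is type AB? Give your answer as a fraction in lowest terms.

1/8

Emil's mother's ABO genotype from AA × AB: 1/2 AA, 1/2 AB.
Crossing each possibility with the father AO and summing P(type AB): 1/2·0 + 1/2·1/4 = 1/8.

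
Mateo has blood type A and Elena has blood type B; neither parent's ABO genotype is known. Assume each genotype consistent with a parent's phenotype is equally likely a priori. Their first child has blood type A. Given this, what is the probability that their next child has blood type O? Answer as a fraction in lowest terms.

1/12

Possible genotypes: Mateo ∈ {I^A I^A, I^A i}; Elena ∈ {I^B I^B, I^B i}.
Weight each parental genotype pair by prior × P(type-A child):
  I^A I^A × I^B i: posterior weight 2/3; P(next child type O) = 0.
  I^A i × I^B i: posterior weight 1/3; P(next child type O) = 1/4.
Weighted sum = 1/12.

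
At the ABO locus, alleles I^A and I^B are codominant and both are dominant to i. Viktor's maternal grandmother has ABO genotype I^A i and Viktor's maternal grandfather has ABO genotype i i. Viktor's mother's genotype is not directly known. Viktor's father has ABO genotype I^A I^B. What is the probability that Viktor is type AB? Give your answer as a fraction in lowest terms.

Viktor's mother's ABO genotype from I^A i × i i: 1/2 I^A i, 1/2 i i.
Crossing each possibility with the father I^A I^B and summing P(type AB): 1/2·1/4 + 1/2·0 = 1/8.

1/8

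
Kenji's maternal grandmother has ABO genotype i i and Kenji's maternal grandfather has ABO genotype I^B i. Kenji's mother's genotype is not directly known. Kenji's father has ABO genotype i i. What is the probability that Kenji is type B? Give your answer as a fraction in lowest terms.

1/4

Kenji's mother's ABO genotype from i i × I^B i: 1/2 I^B i, 1/2 i i.
Crossing each possibility with the father i i and summing P(type B): 1/2·1/2 + 1/2·0 = 1/4.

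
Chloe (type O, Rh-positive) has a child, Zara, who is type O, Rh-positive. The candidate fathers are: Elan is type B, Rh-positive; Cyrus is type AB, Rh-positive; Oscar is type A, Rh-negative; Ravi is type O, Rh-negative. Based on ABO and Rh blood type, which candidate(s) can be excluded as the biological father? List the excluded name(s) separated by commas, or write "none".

A candidate is excluded only if no genotype consistent with his phenotype could produce a type O, Rh-positive child with a type O, Rh-positive mother.
Cyrus (type AB, Rh+): no genotype consistent with that phenotype can produce a type-O Rh+ child with a type-O mother.

Cyrus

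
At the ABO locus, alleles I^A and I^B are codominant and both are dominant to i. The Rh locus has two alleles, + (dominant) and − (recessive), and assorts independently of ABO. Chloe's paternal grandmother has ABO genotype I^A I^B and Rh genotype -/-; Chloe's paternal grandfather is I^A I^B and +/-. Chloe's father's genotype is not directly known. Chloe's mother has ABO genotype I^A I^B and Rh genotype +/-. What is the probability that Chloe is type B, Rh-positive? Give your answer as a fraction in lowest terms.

5/32

Chloe's father's ABO genotype from I^A I^B × I^A I^B: 1/4 I^A I^A, 1/2 I^A I^B, 1/4 I^B I^B.
Crossing each possibility with the mother I^A I^B and summing P(type B): 1/4·0 + 1/2·1/4 + 1/4·1/2 = 1/4.
Similarly for Rh via the father's Rh distribution: P(Rh+) = 5/8.
Independent loci: 1/4 × 5/8 = 5/32.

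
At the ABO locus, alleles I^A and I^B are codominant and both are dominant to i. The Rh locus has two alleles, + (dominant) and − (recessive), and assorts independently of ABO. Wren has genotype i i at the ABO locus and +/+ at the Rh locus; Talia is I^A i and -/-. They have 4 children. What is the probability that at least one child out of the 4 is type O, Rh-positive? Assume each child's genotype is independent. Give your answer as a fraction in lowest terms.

15/16

ABO cross i i × I^A i → 1/2 O, 1/2 A.
Rh cross +/+ × -/- → 1 Rh+; so P(type O, Rh-positive) = 1/2 × 1 = 1/2 per child.
P(none) = (1/2)^4 = 1/16; P(at least one) = 1 − 1/16 = 15/16.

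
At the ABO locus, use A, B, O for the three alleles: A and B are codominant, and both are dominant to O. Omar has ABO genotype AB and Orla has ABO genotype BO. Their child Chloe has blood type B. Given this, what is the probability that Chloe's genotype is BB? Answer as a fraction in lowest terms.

Cross AB × BO → 1/4 AB, 1/4 AO, 1/4 BB, 1/4 BO.
Type-B genotypes among offspring: BB (1/4), BO (1/4); total 1/2.
P(BB | type B) = (1/4) / (1/2) = 1/2.

1/2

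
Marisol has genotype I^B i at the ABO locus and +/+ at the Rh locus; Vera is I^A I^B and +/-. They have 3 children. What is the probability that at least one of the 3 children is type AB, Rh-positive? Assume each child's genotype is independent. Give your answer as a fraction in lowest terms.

37/64

ABO cross I^B i × I^A I^B → 1/4 A, 1/2 B, 1/4 AB.
Rh cross +/+ × +/- → 1 Rh+; so P(type AB, Rh-positive) = 1/4 × 1 = 1/4 per child.
P(none) = (3/4)^3 = 27/64; P(at least one) = 1 − 27/64 = 37/64.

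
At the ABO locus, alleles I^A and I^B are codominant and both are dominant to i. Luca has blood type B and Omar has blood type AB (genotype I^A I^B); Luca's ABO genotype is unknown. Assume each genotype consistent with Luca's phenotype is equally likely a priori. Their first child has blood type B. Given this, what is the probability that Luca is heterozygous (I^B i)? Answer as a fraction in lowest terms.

1/2

Possible genotypes: Luca ∈ {I^B I^B, I^B i}; Omar ∈ {I^A I^B}.
Weight each parental genotype pair by prior × P(type-B child):
  I^B I^B × I^A I^B: posterior weight 1/2.
  I^B i × I^A I^B: posterior weight 1/2.
Sum the posterior weight over pairs where Luca is I^B i: 1/2.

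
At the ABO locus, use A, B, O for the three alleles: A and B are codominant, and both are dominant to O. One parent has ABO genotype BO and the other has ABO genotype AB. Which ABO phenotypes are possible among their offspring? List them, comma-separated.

Gametes from BO × AB give offspring ABO genotypes AB, AO, BB, BO, i.e. phenotypes A, B, AB.

A, B, AB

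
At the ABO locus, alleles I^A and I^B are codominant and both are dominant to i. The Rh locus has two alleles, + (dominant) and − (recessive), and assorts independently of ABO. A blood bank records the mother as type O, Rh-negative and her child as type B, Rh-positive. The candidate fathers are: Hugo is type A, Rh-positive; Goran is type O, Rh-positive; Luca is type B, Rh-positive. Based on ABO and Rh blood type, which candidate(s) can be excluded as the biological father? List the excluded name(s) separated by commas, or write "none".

Hugo, Goran

A candidate is excluded only if no genotype consistent with his phenotype could produce a type B, Rh-positive child with a type O, Rh-negative mother.
Hugo (type A, Rh+): no genotype consistent with that phenotype can produce a type-B Rh+ child with a type-O mother.
Goran (type O, Rh+): no genotype consistent with that phenotype can produce a type-B Rh+ child with a type-O mother.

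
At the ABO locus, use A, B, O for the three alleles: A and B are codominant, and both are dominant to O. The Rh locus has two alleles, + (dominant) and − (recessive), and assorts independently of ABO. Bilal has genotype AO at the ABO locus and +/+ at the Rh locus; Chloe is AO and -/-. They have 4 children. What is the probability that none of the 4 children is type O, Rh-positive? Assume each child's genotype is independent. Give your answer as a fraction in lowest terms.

ABO cross AO × AO → 1/4 O, 3/4 A.
Rh cross +/+ × -/- → 1 Rh+; so P(type O, Rh-positive) = 1/4 × 1 = 1/4 per child.
P(not type O, Rh-positive) = 3/4 for one child; (3/4)^4 = 81/256.

81/256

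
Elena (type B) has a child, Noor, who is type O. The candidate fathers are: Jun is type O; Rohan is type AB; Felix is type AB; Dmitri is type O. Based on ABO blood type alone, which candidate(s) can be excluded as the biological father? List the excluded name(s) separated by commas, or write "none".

Rohan, Felix

A candidate is excluded only if no genotype consistent with his phenotype could produce a type O child with a type B mother.
Rohan (type AB): no genotype consistent with that phenotype can produce a type-O child with a type-B mother.
Felix (type AB): no genotype consistent with that phenotype can produce a type-O child with a type-B mother.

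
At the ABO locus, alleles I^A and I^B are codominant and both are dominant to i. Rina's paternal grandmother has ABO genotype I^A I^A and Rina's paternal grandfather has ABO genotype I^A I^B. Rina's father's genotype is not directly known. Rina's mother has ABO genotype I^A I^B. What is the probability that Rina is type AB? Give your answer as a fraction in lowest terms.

1/2

Rina's father's ABO genotype from I^A I^A × I^A I^B: 1/2 I^A I^A, 1/2 I^A I^B.
Crossing each possibility with the mother I^A I^B and summing P(type AB): 1/2·1/2 + 1/2·1/2 = 1/2.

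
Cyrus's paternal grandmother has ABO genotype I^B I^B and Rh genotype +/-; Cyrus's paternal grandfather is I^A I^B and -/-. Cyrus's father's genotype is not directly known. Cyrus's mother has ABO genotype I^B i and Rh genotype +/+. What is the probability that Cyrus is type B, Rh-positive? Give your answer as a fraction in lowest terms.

Cyrus's father's ABO genotype from I^B I^B × I^A I^B: 1/2 I^A I^B, 1/2 I^B I^B.
Crossing each possibility with the mother I^B i and summing P(type B): 1/2·1/2 + 1/2·1 = 3/4.
Similarly for Rh via the father's Rh distribution: P(Rh+) = 1.
Independent loci: 3/4 × 1 = 3/4.

3/4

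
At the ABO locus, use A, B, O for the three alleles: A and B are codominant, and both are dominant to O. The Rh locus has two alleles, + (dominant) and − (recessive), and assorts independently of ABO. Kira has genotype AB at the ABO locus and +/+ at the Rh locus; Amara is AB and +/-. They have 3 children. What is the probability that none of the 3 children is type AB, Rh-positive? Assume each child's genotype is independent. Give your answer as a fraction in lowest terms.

ABO cross AB × AB → 1/4 A, 1/4 B, 1/2 AB.
Rh cross +/+ × +/- → 1 Rh+; so P(type AB, Rh-positive) = 1/2 × 1 = 1/2 per child.
P(not type AB, Rh-positive) = 1/2 for one child; (1/2)^3 = 1/8.

1/8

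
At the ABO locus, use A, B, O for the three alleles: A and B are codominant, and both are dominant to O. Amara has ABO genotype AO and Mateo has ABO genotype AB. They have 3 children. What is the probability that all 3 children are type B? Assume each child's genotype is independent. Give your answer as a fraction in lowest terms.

ABO cross AO × AB → 1/2 A, 1/4 B, 1/4 AB.
So P(type B) = 1/4 per child.
All 3 independent: (1/4)^3 = 1/64.

1/64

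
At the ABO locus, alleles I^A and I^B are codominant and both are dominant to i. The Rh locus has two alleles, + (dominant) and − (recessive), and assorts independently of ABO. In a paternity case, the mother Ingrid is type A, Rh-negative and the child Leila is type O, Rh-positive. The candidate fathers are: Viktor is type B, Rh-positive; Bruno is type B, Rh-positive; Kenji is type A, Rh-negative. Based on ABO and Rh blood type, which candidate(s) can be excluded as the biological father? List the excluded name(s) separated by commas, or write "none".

Kenji

A candidate is excluded only if no genotype consistent with his phenotype could produce a type O, Rh-positive child with a type A, Rh-negative mother.
Kenji (type A, Rh-): no genotype consistent with that phenotype can produce a type-O Rh+ child with a type-A mother.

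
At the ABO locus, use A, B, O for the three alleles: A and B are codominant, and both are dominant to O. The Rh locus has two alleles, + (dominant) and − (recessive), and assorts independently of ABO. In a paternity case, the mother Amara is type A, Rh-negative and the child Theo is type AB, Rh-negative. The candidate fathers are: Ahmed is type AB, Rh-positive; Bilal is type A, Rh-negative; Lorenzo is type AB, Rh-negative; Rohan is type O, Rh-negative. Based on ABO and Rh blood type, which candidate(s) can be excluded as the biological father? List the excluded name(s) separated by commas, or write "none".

A candidate is excluded only if no genotype consistent with his phenotype could produce a type AB, Rh-negative child with a type A, Rh-negative mother.
Bilal (type A, Rh-): no genotype consistent with that phenotype can produce a type-AB Rh- child with a type-A mother.
Rohan (type O, Rh-): no genotype consistent with that phenotype can produce a type-AB Rh- child with a type-A mother.

Bilal, Rohan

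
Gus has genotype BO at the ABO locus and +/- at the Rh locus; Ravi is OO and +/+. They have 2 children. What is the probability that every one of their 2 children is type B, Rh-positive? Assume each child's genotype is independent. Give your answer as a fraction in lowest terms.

ABO cross BO × OO → 1/2 O, 1/2 B.
Rh cross +/- × +/+ → 1 Rh+; so P(type B, Rh-positive) = 1/2 × 1 = 1/2 per child.
All 2 independent: (1/2)^2 = 1/4.

1/4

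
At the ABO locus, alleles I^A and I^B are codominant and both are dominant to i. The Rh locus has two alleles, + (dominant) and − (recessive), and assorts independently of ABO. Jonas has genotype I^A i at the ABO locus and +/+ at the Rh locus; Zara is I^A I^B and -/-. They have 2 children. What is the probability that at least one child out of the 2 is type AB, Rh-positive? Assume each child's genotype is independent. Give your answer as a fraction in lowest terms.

7/16

ABO cross I^A i × I^A I^B → 1/2 A, 1/4 B, 1/4 AB.
Rh cross +/+ × -/- → 1 Rh+; so P(type AB, Rh-positive) = 1/4 × 1 = 1/4 per child.
P(none) = (3/4)^2 = 9/16; P(at least one) = 1 − 9/16 = 7/16.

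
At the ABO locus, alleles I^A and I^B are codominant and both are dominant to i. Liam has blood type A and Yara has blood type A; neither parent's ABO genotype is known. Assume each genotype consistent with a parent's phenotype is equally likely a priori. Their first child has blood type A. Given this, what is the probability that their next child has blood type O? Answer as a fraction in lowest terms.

Possible genotypes: Liam ∈ {I^A I^A, I^A i}; Yara ∈ {I^A I^A, I^A i}.
Weight each parental genotype pair by prior × P(type-A child):
  I^A I^A × I^A I^A: posterior weight 4/15; P(next child type O) = 0.
  I^A I^A × I^A i: posterior weight 4/15; P(next child type O) = 0.
  I^A i × I^A I^A: posterior weight 4/15; P(next child type O) = 0.
  I^A i × I^A i: posterior weight 1/5; P(next child type O) = 1/4.
Weighted sum = 1/20.

1/20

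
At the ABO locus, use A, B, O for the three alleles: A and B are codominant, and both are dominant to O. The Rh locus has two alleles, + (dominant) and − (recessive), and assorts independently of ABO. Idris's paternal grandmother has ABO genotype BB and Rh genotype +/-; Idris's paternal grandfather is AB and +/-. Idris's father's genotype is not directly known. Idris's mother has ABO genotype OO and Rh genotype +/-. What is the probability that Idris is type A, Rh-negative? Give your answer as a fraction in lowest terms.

1/16

Idris's father's ABO genotype from BB × AB: 1/2 AB, 1/2 BB.
Crossing each possibility with the mother OO and summing P(type A): 1/2·1/2 + 1/2·0 = 1/4.
Similarly for Rh via the father's Rh distribution: P(Rh-) = 1/4.
Independent loci: 1/4 × 1/4 = 1/16.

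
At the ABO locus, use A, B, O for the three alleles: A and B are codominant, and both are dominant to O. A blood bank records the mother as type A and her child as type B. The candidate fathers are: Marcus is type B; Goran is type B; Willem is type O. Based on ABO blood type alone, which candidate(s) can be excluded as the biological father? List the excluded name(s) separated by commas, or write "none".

A candidate is excluded only if no genotype consistent with his phenotype could produce a type B child with a type A mother.
Willem (type O): no genotype consistent with that phenotype can produce a type-B child with a type-A mother.

Willem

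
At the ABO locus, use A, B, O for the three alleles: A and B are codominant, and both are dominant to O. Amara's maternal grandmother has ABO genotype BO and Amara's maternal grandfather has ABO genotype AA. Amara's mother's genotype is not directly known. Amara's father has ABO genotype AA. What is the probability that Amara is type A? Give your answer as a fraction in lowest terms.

Amara's mother's ABO genotype from BO × AA: 1/2 AB, 1/2 AO.
Crossing each possibility with the father AA and summing P(type A): 1/2·1/2 + 1/2·1 = 3/4.

3/4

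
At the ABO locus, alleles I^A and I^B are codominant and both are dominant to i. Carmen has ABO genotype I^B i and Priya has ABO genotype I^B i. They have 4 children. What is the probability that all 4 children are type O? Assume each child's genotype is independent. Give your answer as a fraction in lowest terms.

1/256

ABO cross I^B i × I^B i → 1/4 O, 3/4 B.
So P(type O) = 1/4 per child.
All 4 independent: (1/4)^4 = 1/256.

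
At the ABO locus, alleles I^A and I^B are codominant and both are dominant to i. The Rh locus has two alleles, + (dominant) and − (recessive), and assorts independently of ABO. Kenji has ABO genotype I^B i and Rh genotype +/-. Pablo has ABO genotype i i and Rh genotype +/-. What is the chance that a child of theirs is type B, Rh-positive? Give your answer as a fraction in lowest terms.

ABO cross I^B i × i i → offspring phenotypes: 1/2 O, 1/2 B.
Rh cross +/- × +/- → 3/4 Rh+, 1/4 Rh-.
Independent loci: P(type B, Rh-positive) = 1/2 × 3/4 = 3/8.

3/8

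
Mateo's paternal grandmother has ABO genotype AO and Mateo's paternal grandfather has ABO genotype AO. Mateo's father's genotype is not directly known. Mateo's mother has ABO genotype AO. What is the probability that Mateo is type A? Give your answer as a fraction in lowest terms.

Mateo's father's ABO genotype from AO × AO: 1/4 AA, 1/2 AO, 1/4 OO.
Crossing each possibility with the mother AO and summing P(type A): 1/4·1 + 1/2·3/4 + 1/4·1/2 = 3/4.

3/4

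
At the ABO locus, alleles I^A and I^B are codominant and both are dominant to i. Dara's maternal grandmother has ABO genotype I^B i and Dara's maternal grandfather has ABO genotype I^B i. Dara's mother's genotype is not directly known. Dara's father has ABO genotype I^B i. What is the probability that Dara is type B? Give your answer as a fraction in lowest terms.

3/4

Dara's mother's ABO genotype from I^B i × I^B i: 1/4 I^B I^B, 1/2 I^B i, 1/4 i i.
Crossing each possibility with the father I^B i and summing P(type B): 1/4·1 + 1/2·3/4 + 1/4·1/2 = 3/4.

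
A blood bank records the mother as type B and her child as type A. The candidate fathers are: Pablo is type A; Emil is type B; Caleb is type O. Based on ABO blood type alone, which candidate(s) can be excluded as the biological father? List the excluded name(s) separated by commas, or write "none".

Emil, Caleb

A candidate is excluded only if no genotype consistent with his phenotype could produce a type A child with a type B mother.
Emil (type B): no genotype consistent with that phenotype can produce a type-A child with a type-B mother.
Caleb (type O): no genotype consistent with that phenotype can produce a type-A child with a type-B mother.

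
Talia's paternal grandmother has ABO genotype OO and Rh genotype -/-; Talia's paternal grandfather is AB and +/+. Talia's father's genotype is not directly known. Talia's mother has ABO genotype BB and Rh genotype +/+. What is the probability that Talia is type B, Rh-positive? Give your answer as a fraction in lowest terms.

3/4

Talia's father's ABO genotype from OO × AB: 1/2 AO, 1/2 BO.
Crossing each possibility with the mother BB and summing P(type B): 1/2·1/2 + 1/2·1 = 3/4.
Similarly for Rh via the father's Rh distribution: P(Rh+) = 1.
Independent loci: 3/4 × 1 = 3/4.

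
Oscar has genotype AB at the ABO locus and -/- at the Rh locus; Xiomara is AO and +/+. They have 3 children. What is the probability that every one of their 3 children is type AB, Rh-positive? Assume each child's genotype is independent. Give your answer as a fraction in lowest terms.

ABO cross AB × AO → 1/2 A, 1/4 B, 1/4 AB.
Rh cross -/- × +/+ → 1 Rh+; so P(type AB, Rh-positive) = 1/4 × 1 = 1/4 per child.
All 3 independent: (1/4)^3 = 1/64.

1/64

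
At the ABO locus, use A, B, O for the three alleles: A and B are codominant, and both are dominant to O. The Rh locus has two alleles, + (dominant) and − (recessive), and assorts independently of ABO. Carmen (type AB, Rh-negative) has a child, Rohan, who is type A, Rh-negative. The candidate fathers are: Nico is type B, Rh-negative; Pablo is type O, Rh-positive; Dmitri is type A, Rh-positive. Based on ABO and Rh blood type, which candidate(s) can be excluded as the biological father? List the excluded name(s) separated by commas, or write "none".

none

A candidate is excluded only if no genotype consistent with his phenotype could produce a type A, Rh-negative child with a type AB, Rh-negative mother.
Every candidate has at least one consistent genotype combination, so none can be excluded.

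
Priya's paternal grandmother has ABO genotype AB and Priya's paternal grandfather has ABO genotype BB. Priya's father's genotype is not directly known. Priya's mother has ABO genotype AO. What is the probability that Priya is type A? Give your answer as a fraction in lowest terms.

1/4

Priya's father's ABO genotype from AB × BB: 1/2 AB, 1/2 BB.
Crossing each possibility with the mother AO and summing P(type A): 1/2·1/2 + 1/2·0 = 1/4.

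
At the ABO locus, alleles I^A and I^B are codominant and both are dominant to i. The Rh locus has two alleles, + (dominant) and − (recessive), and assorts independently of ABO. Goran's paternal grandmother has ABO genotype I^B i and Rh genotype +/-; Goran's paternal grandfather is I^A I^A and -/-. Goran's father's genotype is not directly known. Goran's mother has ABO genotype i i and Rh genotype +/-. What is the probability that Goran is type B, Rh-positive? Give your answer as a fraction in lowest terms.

5/32

Goran's father's ABO genotype from I^B i × I^A I^A: 1/2 I^A I^B, 1/2 I^A i.
Crossing each possibility with the mother i i and summing P(type B): 1/2·1/2 + 1/2·0 = 1/4.
Similarly for Rh via the father's Rh distribution: P(Rh+) = 5/8.
Independent loci: 1/4 × 5/8 = 5/32.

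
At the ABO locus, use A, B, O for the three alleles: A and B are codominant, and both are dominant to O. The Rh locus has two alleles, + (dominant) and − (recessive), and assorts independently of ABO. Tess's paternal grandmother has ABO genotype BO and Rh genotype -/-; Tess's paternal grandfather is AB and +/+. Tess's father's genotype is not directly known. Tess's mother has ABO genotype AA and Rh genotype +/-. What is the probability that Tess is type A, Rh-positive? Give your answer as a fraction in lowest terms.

Tess's father's ABO genotype from BO × AB: 1/4 AB, 1/4 AO, 1/4 BB, 1/4 BO.
Crossing each possibility with the mother AA and summing P(type A): 1/4·1/2 + 1/4·1 + 1/4·0 + 1/4·1/2 = 1/2.
Similarly for Rh via the father's Rh distribution: P(Rh+) = 3/4.
Independent loci: 1/2 × 3/4 = 3/8.

3/8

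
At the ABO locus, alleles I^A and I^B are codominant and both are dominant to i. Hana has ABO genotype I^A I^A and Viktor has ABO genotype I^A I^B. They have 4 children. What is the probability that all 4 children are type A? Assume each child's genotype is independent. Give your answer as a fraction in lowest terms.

ABO cross I^A I^A × I^A I^B → 1/2 A, 1/2 AB.
So P(type A) = 1/2 per child.
All 4 independent: (1/2)^4 = 1/16.

1/16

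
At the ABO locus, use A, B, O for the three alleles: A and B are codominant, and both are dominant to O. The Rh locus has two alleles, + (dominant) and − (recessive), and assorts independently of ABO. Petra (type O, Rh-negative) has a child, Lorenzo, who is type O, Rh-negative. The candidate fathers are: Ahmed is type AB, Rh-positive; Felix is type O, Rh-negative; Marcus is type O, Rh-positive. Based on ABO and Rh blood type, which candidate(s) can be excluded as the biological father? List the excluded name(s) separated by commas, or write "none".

Ahmed

A candidate is excluded only if no genotype consistent with his phenotype could produce a type O, Rh-negative child with a type O, Rh-negative mother.
Ahmed (type AB, Rh+): no genotype consistent with that phenotype can produce a type-O Rh- child with a type-O mother.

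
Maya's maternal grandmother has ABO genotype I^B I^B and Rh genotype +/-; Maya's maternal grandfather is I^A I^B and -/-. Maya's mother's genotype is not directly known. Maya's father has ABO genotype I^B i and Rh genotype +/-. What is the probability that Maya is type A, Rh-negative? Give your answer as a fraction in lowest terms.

3/64

Maya's mother's ABO genotype from I^B I^B × I^A I^B: 1/2 I^A I^B, 1/2 I^B I^B.
Crossing each possibility with the father I^B i and summing P(type A): 1/2·1/4 + 1/2·0 = 1/8.
Similarly for Rh via the mother's Rh distribution: P(Rh-) = 3/8.
Independent loci: 1/8 × 3/8 = 3/64.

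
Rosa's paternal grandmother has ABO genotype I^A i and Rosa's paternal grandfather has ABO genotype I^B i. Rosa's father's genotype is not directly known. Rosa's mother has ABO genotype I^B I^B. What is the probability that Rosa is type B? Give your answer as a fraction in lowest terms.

3/4

Rosa's father's ABO genotype from I^A i × I^B i: 1/4 I^A I^B, 1/4 I^A i, 1/4 I^B i, 1/4 i i.
Crossing each possibility with the mother I^B I^B and summing P(type B): 1/4·1/2 + 1/4·1/2 + 1/4·1 + 1/4·1 = 3/4.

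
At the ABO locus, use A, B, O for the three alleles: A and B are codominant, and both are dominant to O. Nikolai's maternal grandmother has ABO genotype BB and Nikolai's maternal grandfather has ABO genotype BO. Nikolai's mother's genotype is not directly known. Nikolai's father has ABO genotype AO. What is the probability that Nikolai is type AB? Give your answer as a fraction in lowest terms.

3/8

Nikolai's mother's ABO genotype from BB × BO: 1/2 BB, 1/2 BO.
Crossing each possibility with the father AO and summing P(type AB): 1/2·1/2 + 1/2·1/4 = 3/8.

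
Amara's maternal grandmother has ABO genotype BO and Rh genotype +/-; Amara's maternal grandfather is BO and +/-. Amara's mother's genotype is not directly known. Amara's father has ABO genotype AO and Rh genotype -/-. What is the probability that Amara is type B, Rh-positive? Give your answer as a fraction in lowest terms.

Amara's mother's ABO genotype from BO × BO: 1/4 BB, 1/2 BO, 1/4 OO.
Crossing each possibility with the father AO and summing P(type B): 1/4·1/2 + 1/2·1/4 + 1/4·0 = 1/4.
Similarly for Rh via the mother's Rh distribution: P(Rh+) = 1/2.
Independent loci: 1/4 × 1/2 = 1/8.

1/8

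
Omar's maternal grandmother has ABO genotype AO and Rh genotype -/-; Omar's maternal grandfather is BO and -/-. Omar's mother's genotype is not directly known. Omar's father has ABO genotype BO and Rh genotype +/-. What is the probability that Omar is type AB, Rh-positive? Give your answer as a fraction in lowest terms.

Omar's mother's ABO genotype from AO × BO: 1/4 AB, 1/4 AO, 1/4 BO, 1/4 OO.
Crossing each possibility with the father BO and summing P(type AB): 1/4·1/4 + 1/4·1/4 + 1/4·0 + 1/4·0 = 1/8.
Similarly for Rh via the mother's Rh distribution: P(Rh+) = 1/2.
Independent loci: 1/8 × 1/2 = 1/16.

1/16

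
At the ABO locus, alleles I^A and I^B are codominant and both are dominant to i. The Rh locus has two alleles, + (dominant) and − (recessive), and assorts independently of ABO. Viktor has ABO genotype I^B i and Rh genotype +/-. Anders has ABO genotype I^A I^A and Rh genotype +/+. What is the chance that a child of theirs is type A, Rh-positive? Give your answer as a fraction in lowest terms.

1/2

ABO cross I^B i × I^A I^A → offspring phenotypes: 1/2 A, 1/2 AB.
Rh cross +/- × +/+ → 1 Rh+.
Independent loci: P(type A, Rh-positive) = 1/2 × 1 = 1/2.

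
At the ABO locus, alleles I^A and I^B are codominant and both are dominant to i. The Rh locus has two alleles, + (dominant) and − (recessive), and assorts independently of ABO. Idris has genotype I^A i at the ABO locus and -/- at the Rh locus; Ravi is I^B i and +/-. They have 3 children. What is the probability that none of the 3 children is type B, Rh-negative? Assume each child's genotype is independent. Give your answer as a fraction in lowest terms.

ABO cross I^A i × I^B i → 1/4 O, 1/4 A, 1/4 B, 1/4 AB.
Rh cross -/- × +/- → 1/2 Rh+, 1/2 Rh-; so P(type B, Rh-negative) = 1/4 × 1/2 = 1/8 per child.
P(not type B, Rh-negative) = 7/8 for one child; (7/8)^3 = 343/512.

343/512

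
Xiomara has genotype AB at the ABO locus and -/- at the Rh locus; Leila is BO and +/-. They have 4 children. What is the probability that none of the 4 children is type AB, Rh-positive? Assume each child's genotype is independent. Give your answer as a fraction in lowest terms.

2401/4096

ABO cross AB × BO → 1/4 A, 1/2 B, 1/4 AB.
Rh cross -/- × +/- → 1/2 Rh+, 1/2 Rh-; so P(type AB, Rh-positive) = 1/4 × 1/2 = 1/8 per child.
P(not type AB, Rh-positive) = 7/8 for one child; (7/8)^4 = 2401/4096.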